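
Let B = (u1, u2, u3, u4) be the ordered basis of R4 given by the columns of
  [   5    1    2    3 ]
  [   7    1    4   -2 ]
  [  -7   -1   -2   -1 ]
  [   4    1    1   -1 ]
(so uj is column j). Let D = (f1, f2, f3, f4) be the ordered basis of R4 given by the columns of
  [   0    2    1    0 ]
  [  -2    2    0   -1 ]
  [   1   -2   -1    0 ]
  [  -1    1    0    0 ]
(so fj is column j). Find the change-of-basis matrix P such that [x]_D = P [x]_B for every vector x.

[[-2, 0, 0, 2], [2, 1, 1, 1], [1, -1, 0, 1], [1, 1, -2, 0]]

Take x = uj: its B-coordinates are the j-th standard unit vector, so P e_j — column j of P — equals [uj]_D.
u1 = -2f1 + 2f2 + f3 + f4, giving column 1 = (-2, 2, 1, 1); repeating for each j gives P = [[-2, 0, 0, 2], [2, 1, 1, 1], [1, -1, 0, 1], [1, 1, -2, 0]].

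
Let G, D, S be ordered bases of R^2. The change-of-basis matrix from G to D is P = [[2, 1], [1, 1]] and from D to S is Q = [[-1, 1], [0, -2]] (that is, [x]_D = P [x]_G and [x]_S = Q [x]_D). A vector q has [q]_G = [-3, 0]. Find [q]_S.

[3, 6]

Composing the changes, [q]_S = Q P [q]_G.
Q P = [[-1, 0], [-2, -2]]; applying this to [-3, 0] gives [3, 6].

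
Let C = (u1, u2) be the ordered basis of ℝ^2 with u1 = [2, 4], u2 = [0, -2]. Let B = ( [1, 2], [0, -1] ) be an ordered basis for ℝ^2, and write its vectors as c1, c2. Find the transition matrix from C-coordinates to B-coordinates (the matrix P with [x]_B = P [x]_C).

[[2, 0], [0, 2]]

Column j of P is [uj]_B, since P maps C-coordinates to B-coordinates.
Expressing u1 in B: u1 = 2c1 + 0·c2, so column 1 of P is [2, 0].
Doing the same for each uj gives P = [[2, 0], [0, 2]].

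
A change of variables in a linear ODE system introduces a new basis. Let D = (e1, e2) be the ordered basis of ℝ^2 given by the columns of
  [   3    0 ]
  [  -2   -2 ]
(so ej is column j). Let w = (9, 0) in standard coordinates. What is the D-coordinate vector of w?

We seek scalars with c_1 e1 + c_2 e2 = w; equivalently solve M c = w where the columns of M are e1, e2.
System: 3c_1 + 0c_2 = 9, -2c_1 - 2c_2 = 0; solving gives c_1 = 3, c_2 = -3.
Check: 3e1 - 3e2 = (9, 0).

(3, -3)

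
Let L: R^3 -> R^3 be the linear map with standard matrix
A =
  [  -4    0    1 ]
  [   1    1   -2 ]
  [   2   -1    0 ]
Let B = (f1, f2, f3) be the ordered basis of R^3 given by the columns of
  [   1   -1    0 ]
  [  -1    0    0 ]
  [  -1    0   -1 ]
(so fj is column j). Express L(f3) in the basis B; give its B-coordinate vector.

Column 3 of [L]_B is the B-coordinate vector of L(f3).
In standard coordinates L(f3) = A f3 = (-1, 2, 0).
Converting to B: (-1, 2, 0) = -2f1 - f2 + 2f3, so the coordinate vector is (-2, -1, 2).

(-2, -1, 2)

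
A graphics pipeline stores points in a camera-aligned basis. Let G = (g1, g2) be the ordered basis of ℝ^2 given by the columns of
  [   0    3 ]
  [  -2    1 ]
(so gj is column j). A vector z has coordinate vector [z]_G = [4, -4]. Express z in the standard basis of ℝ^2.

z = M [z]_G, where M has columns g1, g2.
Carrying out the matrix-vector product, z = [-12, -12].

[-12, -12]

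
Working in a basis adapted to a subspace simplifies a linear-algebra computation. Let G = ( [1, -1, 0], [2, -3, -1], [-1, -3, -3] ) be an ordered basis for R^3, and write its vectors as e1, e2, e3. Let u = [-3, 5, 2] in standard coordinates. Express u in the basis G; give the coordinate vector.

We seek scalars with c_1 e1 + ... + c_3 e3 = u; equivalently solve M c = u where the columns of M are e1, ..., e3.
Solving this 3x3 system gives c = (1, -2, 0).
Check: e1 - 2e2 + 0·e3 = [-3, 5, 2].

[1, -2, 0]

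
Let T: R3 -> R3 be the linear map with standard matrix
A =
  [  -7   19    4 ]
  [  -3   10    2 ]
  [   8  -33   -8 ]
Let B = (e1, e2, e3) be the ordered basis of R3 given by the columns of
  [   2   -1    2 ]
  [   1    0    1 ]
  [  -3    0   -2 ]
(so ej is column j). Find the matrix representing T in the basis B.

[[-3, 2, 1], [3, -1, 3], [1, 1, -1]]

Let P have columns e1, ..., e3. Then [T]_B = P^(-1) A P.
Here det P = 1, so P^(-1) is integer; computing A P first and then P^(-1)(A P) gives [[-3, 2, 1], [3, -1, 3], [1, 1, -1]].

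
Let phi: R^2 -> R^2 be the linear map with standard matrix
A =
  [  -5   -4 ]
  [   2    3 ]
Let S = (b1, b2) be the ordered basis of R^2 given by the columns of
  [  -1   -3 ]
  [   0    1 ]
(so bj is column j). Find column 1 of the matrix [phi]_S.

<1, -2>

Compute phi(b1) = A b1 = <5, -2> in standard coordinates.
Then write this in S-coordinates: solve for y in y_1 b1 + y_2 b2 = <5, -2>.
This gives y = <1, -2>, which is column 1 of [phi]_S.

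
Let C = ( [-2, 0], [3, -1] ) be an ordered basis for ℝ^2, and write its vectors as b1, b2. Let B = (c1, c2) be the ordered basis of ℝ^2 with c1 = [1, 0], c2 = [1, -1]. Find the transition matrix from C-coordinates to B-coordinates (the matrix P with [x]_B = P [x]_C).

[[-2, 2], [0, 1]]

Take x = bj: its C-coordinates are the j-th standard unit vector, so P e_j — column j of P — equals [bj]_B.
b1 = -2c1 + 0·c2, giving column 1 = [-2, 0]; repeating for each j gives P = [[-2, 2], [0, 1]].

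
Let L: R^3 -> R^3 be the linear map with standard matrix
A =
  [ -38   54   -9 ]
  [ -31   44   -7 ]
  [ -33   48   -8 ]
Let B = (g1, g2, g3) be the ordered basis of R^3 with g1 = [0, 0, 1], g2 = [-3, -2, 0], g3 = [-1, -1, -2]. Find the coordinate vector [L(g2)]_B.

Column 2 of [L]_B is the B-coordinate vector of L(g2).
In standard coordinates L(g2) = A g2 = [6, 5, 3].
Converting to B: [6, 5, 3] = -3g1 - g2 - 3g3, so the coordinate vector is [-3, -1, -3].

[-3, -1, -3]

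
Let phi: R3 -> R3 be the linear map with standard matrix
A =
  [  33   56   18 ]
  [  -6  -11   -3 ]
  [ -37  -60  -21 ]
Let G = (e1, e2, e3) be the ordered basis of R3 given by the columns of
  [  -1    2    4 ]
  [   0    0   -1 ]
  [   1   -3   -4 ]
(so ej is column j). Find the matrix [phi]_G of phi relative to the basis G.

[[1, -2, 0], [-1, -1, 0], [-3, 3, 1]]

Let P have columns e1, ..., e3. Then [phi]_G = P^(-1) A P.
Here det P = 1, so P^(-1) is integer; computing A P first and then P^(-1)(A P) gives [[1, -2, 0], [-1, -1, 0], [-3, 3, 1]].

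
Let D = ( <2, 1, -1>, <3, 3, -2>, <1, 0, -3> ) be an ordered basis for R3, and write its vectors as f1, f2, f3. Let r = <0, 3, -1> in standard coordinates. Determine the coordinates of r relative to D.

<-3, 2, 0>

We seek scalars with c_1 f1 + ... + c_3 f3 = r; equivalently solve M c = r where the columns of M are f1, ..., f3.
Solving this 3x3 system gives c = (-3, 2, 0).
Check: -3f1 + 2f2 + 0·f3 = <0, 3, -1>.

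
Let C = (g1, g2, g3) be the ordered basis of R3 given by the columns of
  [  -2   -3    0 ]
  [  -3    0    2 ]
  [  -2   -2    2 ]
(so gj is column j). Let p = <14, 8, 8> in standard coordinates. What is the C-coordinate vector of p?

We seek scalars with c_1 g1 + ... + c_3 g3 = p; equivalently solve M c = p where the columns of M are g1, ..., g3.
Gaussian elimination on [M | p] yields c = (-4, -2, -2).
Check: -4g1 - 2g2 - 2g3 = <14, 8, 8>.

<-4, -2, -2>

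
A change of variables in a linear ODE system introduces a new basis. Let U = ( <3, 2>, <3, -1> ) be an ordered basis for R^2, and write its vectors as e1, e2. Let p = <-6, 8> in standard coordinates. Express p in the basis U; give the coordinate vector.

<2, -4>

Write p = c_1 e1 + c_2 e2 and solve for the c_i.
System: 3c_1 + 3c_2 = -6, 2c_1 - c_2 = 8; solving gives c_1 = 2, c_2 = -4.
Check: 2e1 - 4e2 = <-6, 8>.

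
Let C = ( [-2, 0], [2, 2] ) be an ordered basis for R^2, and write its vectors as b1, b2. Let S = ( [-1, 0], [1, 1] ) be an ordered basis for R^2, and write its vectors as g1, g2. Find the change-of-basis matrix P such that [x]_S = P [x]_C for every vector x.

Let M have columns bj and N have columns gj. Then for every x, N [x]_S = x = M [x]_C, so P = N^(-1) M.
Since det N = -1, N^(-1) has integer entries; multiplying gives P = [[2, 0], [0, 2]].

[[2, 0], [0, 2]]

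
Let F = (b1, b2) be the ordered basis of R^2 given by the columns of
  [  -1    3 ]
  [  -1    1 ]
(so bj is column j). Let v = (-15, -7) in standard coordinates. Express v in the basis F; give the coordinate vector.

Write v = c_1 b1 + c_2 b2 and solve for the c_i.
System: -c_1 + 3c_2 = -15, -c_1 + c_2 = -7; solving gives c_1 = 3, c_2 = -4.
Check: 3b1 - 4b2 = (-15, -7).

(3, -4)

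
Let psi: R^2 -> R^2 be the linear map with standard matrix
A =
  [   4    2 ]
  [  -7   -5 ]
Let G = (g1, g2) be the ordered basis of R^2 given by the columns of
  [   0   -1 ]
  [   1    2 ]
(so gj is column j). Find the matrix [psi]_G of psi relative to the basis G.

The j-th column of [psi]_G is [psi(gj)]_G.
psi(g1) = A g1 = [2, -5] = -g1 - 2g2, so column 1 is [-1, -2].
Repeating for g2 and assembling the columns gives [[-1, -3], [-2, 0]].

[[-1, -3], [-2, 0]]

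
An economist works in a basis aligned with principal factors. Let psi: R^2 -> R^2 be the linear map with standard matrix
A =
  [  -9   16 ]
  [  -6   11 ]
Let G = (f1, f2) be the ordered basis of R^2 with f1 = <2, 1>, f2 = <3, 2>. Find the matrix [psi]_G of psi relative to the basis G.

[[-1, -2], [0, 3]]

Let P have columns f1, f2. Then [psi]_G = P^(-1) A P.
Here det P = 1, so P^(-1) is integer; computing A P first and then P^(-1)(A P) gives [[-1, -2], [0, 3]].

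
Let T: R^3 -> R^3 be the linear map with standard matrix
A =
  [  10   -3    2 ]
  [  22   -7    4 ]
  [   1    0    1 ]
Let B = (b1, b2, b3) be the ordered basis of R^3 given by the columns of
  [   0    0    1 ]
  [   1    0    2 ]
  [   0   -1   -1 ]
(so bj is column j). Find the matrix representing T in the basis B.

The j-th column of [T]_B is [T(bj)]_B.
T(b1) = A b1 = <-3, -7, 0> = -b1 + 3b2 - 3b3, so column 1 is <-1, 3, -3>.
Repeating for b2, b3 and assembling the columns gives [[-1, 0, 0], [3, 3, -2], [-3, -2, 2]].

[[-1, 0, 0], [3, 3, -2], [-3, -2, 2]]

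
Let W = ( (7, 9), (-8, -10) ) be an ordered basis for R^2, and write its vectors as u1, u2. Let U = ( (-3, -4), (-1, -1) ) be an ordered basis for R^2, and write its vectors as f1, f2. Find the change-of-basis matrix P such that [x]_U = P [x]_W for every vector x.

[[-2, 2], [-1, 2]]

Take x = uj: its W-coordinates are the j-th standard unit vector, so P e_j — column j of P — equals [uj]_U.
u1 = -2f1 - f2, giving column 1 = (-2, -1); repeating for each j gives P = [[-2, 2], [-1, 2]].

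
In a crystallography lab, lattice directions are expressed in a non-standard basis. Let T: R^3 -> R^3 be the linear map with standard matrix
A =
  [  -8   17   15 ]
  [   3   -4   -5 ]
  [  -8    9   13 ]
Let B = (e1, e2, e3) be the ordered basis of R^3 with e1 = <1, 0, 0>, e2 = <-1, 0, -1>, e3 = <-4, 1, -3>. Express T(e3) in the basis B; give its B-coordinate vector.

Column 3 of [T]_B is the B-coordinate vector of T(e3).
In standard coordinates T(e3) = A e3 = <4, -1, 2>.
Converting to B: <4, -1, 2> = e1 + e2 - e3, so the coordinate vector is <1, 1, -1>.

<1, 1, -1>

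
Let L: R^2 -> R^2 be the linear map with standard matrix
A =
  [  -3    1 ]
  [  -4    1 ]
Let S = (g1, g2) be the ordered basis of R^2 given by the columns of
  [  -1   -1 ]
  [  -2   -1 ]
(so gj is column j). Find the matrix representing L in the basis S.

Let P have columns g1, g2. Then [L]_S = P^(-1) A P.
Here det P = -1, so P^(-1) is integer; computing A P first and then P^(-1)(A P) gives [[-1, -1], [0, -1]].

[[-1, -1], [0, -1]]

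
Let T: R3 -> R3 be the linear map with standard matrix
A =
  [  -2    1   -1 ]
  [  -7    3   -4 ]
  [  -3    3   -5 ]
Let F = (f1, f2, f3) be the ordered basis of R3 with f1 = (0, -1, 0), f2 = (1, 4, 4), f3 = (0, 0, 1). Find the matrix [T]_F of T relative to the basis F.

Let P have columns f1, ..., f3. Then [T]_F = P^(-1) A P.
Here det P = 1, so P^(-1) is integer; computing A P first and then P^(-1)(A P) gives [[-1, 3, 0], [-1, -2, -1], [1, -3, -1]].

[[-1, 3, 0], [-1, -2, -1], [1, -3, -1]]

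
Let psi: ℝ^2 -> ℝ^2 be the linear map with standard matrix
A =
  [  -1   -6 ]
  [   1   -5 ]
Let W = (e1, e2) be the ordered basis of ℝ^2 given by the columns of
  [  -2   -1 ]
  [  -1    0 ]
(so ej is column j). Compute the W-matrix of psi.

The j-th column of [psi]_W is [psi(ej)]_W.
psi(e1) = A e1 = [8, 3] = -3e1 - 2e2, so column 1 is [-3, -2].
Repeating for e2 and assembling the columns gives [[-3, 1], [-2, -3]].

[[-3, 1], [-2, -3]]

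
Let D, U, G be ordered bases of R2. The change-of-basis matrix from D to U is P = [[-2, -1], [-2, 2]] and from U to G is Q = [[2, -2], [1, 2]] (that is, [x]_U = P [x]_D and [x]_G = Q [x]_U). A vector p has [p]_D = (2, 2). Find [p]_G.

First [p]_U = P [p]_D = (-6, 0).
Then [p]_G = Q [p]_U = (-12, -6).

(-12, -6)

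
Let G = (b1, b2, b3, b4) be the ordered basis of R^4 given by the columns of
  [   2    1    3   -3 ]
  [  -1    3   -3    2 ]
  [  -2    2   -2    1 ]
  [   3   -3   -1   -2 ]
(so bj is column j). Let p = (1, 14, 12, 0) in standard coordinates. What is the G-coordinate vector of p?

(-1, 3, -4, -4)

We seek scalars with c_1 b1 + ... + c_4 b4 = p; equivalently solve M c = p where the columns of M are b1, ..., b4.
Row-reducing the augmented matrix [M | p] gives c = (-1, 3, -4, -4).
Check: -b1 + 3b2 - 4b3 - 4b4 = (1, 14, 12, 0).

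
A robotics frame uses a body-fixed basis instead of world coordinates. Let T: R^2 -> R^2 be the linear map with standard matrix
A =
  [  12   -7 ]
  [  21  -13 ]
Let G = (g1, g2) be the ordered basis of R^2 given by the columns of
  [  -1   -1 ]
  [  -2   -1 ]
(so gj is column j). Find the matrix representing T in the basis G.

[[-3, 3], [1, 2]]

The j-th column of [T]_G is [T(gj)]_G.
T(g1) = A g1 = (2, 5) = -3g1 + g2, so column 1 is (-3, 1).
Repeating for g2 and assembling the columns gives [[-3, 3], [1, 2]].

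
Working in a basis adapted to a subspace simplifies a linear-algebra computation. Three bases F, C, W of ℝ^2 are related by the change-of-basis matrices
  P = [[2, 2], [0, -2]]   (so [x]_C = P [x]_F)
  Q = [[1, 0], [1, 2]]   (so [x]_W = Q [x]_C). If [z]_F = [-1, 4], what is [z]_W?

First [z]_C = P [z]_F = [6, -8].
Then [z]_W = Q [z]_C = [6, -10].

[6, -10]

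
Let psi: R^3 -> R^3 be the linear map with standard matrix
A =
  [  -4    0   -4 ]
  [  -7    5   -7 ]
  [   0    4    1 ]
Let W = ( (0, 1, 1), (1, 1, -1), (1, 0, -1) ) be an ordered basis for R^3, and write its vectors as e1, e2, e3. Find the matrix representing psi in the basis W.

[[1, 3, -1], [-3, 2, 1], [-1, -2, -1]]

The j-th column of [psi]_W is [psi(ej)]_W.
psi(e1) = A e1 = (-4, -2, 5) = e1 - 3e2 - e3, so column 1 is (1, -3, -1).
Repeating for e2, e3 and assembling the columns gives [[1, 3, -1], [-3, 2, 1], [-1, -2, -1]].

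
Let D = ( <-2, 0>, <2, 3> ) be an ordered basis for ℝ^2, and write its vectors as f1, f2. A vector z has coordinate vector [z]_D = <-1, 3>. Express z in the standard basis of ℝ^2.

z = M [z]_D, where M has columns f1, f2.
Carrying out the matrix-vector product, z = <8, 9>.

<8, 9>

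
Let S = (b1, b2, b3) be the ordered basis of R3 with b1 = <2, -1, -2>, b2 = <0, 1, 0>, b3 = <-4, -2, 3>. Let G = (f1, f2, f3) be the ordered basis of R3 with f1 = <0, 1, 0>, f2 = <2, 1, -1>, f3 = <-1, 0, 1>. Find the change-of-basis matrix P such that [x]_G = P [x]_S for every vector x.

Column j of P is [bj]_G, since P maps S-coordinates to G-coordinates.
Expressing b1 in G: b1 = -f1 + 0·f2 - 2f3, so column 1 of P is <-1, 0, -2>.
Doing the same for each bj gives P = [[-1, 1, -1], [0, 0, -1], [-2, 0, 2]].

[[-1, 1, -1], [0, 0, -1], [-2, 0, 2]]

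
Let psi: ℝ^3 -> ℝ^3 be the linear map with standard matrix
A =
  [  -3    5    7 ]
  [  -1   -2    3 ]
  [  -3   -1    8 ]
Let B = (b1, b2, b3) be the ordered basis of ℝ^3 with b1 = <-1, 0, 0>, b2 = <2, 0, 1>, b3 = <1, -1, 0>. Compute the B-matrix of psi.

With P the matrix whose columns are b1, ..., b3, [psi]_B = P^(-1) A P.
Column by column: psi(b1) = A b1 = <3, 1, 3>; its B-coordinates <2, 3, -1> give column 1.
Continuing for each basis vector yields [psi]_B = [[2, 2, 3], [3, 2, -2], [-1, -1, -1]].

[[2, 2, 3], [3, 2, -2], [-1, -1, -1]]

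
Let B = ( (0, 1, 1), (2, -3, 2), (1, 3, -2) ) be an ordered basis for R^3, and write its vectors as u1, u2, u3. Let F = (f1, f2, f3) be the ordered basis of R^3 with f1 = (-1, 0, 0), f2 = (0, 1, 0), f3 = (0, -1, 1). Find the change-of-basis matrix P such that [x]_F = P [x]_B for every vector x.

Let M have columns uj and N have columns fj. Then for every x, N [x]_F = x = M [x]_B, so P = N^(-1) M.
Since det N = -1, N^(-1) has integer entries; multiplying gives P = [[0, -2, -1], [2, -1, 1], [1, 2, -2]].

[[0, -2, -1], [2, -1, 1], [1, 2, -2]]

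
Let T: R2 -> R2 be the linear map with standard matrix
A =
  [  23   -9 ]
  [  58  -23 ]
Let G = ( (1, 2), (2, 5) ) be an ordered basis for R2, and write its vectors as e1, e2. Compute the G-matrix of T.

The j-th column of [T]_G is [T(ej)]_G.
T(e1) = A e1 = (5, 12) = e1 + 2e2, so column 1 is (1, 2).
Repeating for e2 and assembling the columns gives [[1, 3], [2, -1]].

[[1, 3], [2, -1]]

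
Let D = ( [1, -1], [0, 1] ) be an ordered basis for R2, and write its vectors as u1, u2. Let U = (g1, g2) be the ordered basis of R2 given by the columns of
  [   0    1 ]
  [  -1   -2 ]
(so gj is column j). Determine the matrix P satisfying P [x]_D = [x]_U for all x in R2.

Take x = uj: its D-coordinates are the j-th standard unit vector, so P e_j — column j of P — equals [uj]_U.
u1 = -g1 + g2, giving column 1 = [-1, 1]; repeating for each j gives P = [[-1, -1], [1, 0]].

[[-1, -1], [1, 0]]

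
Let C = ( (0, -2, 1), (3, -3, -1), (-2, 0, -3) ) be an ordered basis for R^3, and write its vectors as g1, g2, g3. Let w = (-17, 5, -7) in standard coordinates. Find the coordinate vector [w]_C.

Write w = c_1 g1 + ... + c_3 g3 and solve for the c_i.
Row-reducing the augmented matrix [M | w] gives c = (2, -3, 4).
Check: 2g1 - 3g2 + 4g3 = (-17, 5, -7).

(2, -3, 4)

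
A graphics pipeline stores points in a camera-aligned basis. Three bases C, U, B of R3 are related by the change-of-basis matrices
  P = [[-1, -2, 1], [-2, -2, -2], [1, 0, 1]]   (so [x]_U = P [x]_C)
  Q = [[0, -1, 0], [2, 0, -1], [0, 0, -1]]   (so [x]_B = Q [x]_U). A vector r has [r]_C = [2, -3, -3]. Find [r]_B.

Composing the changes, [r]_B = Q P [r]_C.
Q P = [[2, 2, 2], [-3, -4, 1], [-1, 0, -1]]; applying this to [2, -3, -3] gives [-8, 3, 1].

[-8, 3, 1]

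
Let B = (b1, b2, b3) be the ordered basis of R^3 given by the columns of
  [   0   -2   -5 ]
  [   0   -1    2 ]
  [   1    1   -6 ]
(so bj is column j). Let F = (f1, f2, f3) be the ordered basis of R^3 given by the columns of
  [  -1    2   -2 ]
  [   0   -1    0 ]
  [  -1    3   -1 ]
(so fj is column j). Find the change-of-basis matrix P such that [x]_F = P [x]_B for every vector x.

Let M have columns bj and N have columns fj. Then for every x, N [x]_F = x = M [x]_B, so P = N^(-1) M.
Since det N = 1, N^(-1) has integer entries; multiplying gives P = [[-2, 0, -1], [0, 1, -2], [1, 2, 1]].

[[-2, 0, -1], [0, 1, -2], [1, 2, 1]]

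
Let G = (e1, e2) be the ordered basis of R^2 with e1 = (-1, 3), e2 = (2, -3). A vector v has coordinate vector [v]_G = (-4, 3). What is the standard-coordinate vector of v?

v = M [v]_G, where M has columns e1, e2.
Carrying out the matrix-vector product, v = (10, -21).

(10, -21)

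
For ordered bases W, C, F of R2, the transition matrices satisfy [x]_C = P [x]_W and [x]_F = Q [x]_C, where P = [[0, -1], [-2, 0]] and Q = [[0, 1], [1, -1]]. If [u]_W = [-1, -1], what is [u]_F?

[2, -1]

Apply P to get C-coordinates [1, 2], then Q to get F-coordinates.
The result is [u]_F = [2, -1].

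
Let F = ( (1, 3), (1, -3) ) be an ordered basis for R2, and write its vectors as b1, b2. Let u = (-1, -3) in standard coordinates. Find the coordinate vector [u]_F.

(-1, 0)

[u]_F is the unique c with M c = u, where M has columns b1, b2.
System: c_1 + c_2 = -1, 3c_1 - 3c_2 = -3; solving gives c_1 = -1, c_2 = 0.
Check: -b1 + 0·b2 = (-1, -3).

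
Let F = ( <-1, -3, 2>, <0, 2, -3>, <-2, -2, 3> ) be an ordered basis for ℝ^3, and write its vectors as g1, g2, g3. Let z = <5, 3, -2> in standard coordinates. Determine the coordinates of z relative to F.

<-1, -2, -2>

Write z = c_1 g1 + ... + c_3 g3 and solve for the c_i.
Gaussian elimination on [M | z] yields c = (-1, -2, -2).
Check: -g1 - 2g2 - 2g3 = <5, 3, -2>.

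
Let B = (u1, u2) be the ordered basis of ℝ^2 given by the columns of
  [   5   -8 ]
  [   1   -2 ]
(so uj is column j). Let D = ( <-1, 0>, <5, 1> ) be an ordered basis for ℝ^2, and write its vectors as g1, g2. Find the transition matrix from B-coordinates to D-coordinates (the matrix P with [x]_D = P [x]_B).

Column j of P is [uj]_D, since P maps B-coordinates to D-coordinates.
Expressing u1 in D: u1 = 0·g1 + g2, so column 1 of P is <0, 1>.
Doing the same for each uj gives P = [[0, -2], [1, -2]].

[[0, -2], [1, -2]]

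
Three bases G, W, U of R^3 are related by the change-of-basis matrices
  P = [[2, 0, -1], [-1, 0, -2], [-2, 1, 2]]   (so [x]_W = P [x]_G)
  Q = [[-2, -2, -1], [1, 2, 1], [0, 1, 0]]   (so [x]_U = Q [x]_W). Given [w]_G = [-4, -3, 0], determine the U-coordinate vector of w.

Composing the changes, [w]_U = Q P [w]_G.
Q P = [[0, -1, 4], [-2, 1, -3], [-1, 0, -2]]; applying this to [-4, -3, 0] gives [3, 5, 4].

[3, 5, 4]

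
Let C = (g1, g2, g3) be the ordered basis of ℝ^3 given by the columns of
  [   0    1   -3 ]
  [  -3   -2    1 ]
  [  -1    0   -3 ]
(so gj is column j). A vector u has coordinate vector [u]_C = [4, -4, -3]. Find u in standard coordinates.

By definition u = 4g1 - 4g2 - 3g3.
Summing componentwise gives [5, -7, 5].

[5, -7, 5]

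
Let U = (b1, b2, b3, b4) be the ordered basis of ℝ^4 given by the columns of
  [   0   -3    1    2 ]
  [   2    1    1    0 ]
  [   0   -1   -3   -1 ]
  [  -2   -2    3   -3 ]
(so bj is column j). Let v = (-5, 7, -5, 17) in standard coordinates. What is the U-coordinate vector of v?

(2, 0, 3, -4)

We seek scalars with c_1 b1 + ... + c_4 b4 = v; equivalently solve M c = v where the columns of M are b1, ..., b4.
Solving this 4x4 system gives c = (2, 0, 3, -4).
Check: 2b1 + 0·b2 + 3b3 - 4b4 = (-5, 7, -5, 17).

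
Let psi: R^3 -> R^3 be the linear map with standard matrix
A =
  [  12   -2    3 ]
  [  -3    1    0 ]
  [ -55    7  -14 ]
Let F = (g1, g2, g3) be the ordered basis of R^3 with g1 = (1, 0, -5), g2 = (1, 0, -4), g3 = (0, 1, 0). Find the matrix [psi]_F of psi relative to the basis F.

[[-3, -1, 1], [0, 1, -3], [-3, -3, 1]]

With P the matrix whose columns are g1, ..., g3, [psi]_F = P^(-1) A P.
Column by column: psi(g1) = A g1 = (-3, -3, 15); its F-coordinates (-3, 0, -3) give column 1.
Continuing for each basis vector yields [psi]_F = [[-3, -1, 1], [0, 1, -3], [-3, -3, 1]].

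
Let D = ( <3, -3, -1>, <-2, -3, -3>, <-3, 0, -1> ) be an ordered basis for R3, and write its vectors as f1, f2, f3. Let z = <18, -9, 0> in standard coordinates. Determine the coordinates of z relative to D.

<3, 0, -3>

We seek scalars with c_1 f1 + ... + c_3 f3 = z; equivalently solve M c = z where the columns of M are f1, ..., f3.
Gaussian elimination on [M | z] yields c = (3, 0, -3).
Check: 3f1 + 0·f2 - 3f3 = <18, -9, 0>.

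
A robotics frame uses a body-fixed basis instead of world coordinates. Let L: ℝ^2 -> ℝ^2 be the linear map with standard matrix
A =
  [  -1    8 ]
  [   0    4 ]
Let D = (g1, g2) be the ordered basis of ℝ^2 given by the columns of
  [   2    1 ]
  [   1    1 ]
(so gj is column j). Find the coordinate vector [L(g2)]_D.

Compute L(g2) = A g2 = (7, 4) in standard coordinates.
Then write this in D-coordinates: solve for y in y_1 g1 + y_2 g2 = (7, 4).
This gives y = (3, 1), which is column 2 of [L]_D.

(3, 1)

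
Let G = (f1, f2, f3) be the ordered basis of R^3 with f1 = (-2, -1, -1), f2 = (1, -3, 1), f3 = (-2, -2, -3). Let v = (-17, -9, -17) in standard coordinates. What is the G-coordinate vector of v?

(4, -1, 4)

Write v = c_1 f1 + ... + c_3 f3 and solve for the c_i.
Solving this 3x3 system gives c = (4, -1, 4).
Check: 4f1 - f2 + 4f3 = (-17, -9, -17).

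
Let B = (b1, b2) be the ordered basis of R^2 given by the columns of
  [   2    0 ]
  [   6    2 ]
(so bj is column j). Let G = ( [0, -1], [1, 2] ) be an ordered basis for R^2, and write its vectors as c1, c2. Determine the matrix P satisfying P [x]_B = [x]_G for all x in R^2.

[[-2, -2], [2, 0]]

Take x = bj: its B-coordinates are the j-th standard unit vector, so P e_j — column j of P — equals [bj]_G.
b1 = -2c1 + 2c2, giving column 1 = [-2, 2]; repeating for each j gives P = [[-2, -2], [2, 0]].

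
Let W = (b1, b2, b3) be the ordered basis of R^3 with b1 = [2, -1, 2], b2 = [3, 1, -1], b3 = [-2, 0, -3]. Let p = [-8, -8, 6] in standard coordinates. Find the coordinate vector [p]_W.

[p]_W is the unique c with M c = p, where M has columns b1, ..., b3.
Gaussian elimination on [M | p] yields c = (4, -4, 2).
Check: 4b1 - 4b2 + 2b3 = [-8, -8, 6].

[4, -4, 2]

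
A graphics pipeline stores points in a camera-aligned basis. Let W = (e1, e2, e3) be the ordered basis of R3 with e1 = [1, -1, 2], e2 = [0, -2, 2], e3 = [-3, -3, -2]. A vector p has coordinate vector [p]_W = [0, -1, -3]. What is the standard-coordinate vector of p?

p = M [p]_W, where M has columns e1, ..., e3.
Carrying out the matrix-vector product, p = [9, 11, 4].

[9, 11, 4]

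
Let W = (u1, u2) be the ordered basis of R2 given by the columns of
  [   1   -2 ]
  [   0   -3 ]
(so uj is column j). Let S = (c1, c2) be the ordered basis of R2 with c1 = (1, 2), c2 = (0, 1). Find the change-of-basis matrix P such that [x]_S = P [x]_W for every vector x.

[[1, -2], [-2, 1]]

Take x = uj: its W-coordinates are the j-th standard unit vector, so P e_j — column j of P — equals [uj]_S.
u1 = c1 - 2c2, giving column 1 = (1, -2); repeating for each j gives P = [[1, -2], [-2, 1]].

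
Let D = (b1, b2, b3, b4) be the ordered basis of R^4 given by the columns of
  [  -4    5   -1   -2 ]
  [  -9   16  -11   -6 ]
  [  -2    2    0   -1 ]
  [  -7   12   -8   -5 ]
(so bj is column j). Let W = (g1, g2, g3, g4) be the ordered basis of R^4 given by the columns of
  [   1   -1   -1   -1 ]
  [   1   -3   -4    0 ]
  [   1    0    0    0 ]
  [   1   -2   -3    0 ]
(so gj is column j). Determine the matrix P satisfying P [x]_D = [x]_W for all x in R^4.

[[-2, 2, 0, -1], [1, -2, 1, -1], [1, -2, 2, 2], [0, 1, -2, 0]]

Take x = bj: its D-coordinates are the j-th standard unit vector, so P e_j — column j of P — equals [bj]_W.
b1 = -2g1 + g2 + g3 + 0·g4, giving column 1 = <-2, 1, 1, 0>; repeating for each j gives P = [[-2, 2, 0, -1], [1, -2, 1, -1], [1, -2, 2, 2], [0, 1, -2, 0]].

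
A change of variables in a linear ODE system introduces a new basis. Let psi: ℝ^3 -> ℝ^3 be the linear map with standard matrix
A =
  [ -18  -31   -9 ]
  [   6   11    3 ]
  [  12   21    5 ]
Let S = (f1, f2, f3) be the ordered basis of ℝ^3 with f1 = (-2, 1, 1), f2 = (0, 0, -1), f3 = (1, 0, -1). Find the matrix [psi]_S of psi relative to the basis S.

[[2, -3, 3], [0, -1, -1], [0, 3, -3]]

With P the matrix whose columns are f1, ..., f3, [psi]_S = P^(-1) A P.
Column by column: psi(f1) = A f1 = (-4, 2, 2); its S-coordinates (2, 0, 0) give column 1.
Continuing for each basis vector yields [psi]_S = [[2, -3, 3], [0, -1, -1], [0, 3, -3]].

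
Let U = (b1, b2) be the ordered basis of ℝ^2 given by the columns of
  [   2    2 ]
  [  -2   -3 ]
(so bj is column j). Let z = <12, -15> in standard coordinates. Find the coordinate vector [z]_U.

Write z = c_1 b1 + c_2 b2 and solve for the c_i.
System: 2c_1 + 2c_2 = 12, -2c_1 - 3c_2 = -15; solving gives c_1 = 3, c_2 = 3.
Check: 3b1 + 3b2 = <12, -15>.

<3, 3>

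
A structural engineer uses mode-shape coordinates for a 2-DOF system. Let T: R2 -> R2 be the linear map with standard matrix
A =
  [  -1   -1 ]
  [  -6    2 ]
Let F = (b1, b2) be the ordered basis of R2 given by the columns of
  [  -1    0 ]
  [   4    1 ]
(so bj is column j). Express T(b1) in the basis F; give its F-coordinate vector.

Column 1 of [T]_F is the F-coordinate vector of T(b1).
In standard coordinates T(b1) = A b1 = (-3, 14).
Converting to F: (-3, 14) = 3b1 + 2b2, so the coordinate vector is (3, 2).

(3, 2)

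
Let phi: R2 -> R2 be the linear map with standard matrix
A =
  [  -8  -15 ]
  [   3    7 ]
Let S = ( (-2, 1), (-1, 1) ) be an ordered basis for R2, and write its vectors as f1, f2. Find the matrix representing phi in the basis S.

[[-2, 3], [3, 1]]

Let P have columns f1, f2. Then [phi]_S = P^(-1) A P.
Here det P = -1, so P^(-1) is integer; computing A P first and then P^(-1)(A P) gives [[-2, 3], [3, 1]].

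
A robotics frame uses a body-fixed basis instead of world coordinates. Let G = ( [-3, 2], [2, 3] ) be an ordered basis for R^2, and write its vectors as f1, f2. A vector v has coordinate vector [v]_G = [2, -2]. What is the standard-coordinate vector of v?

v = M [v]_G, where M has columns f1, f2.
Carrying out the matrix-vector product, v = [-10, -2].

[-10, -2]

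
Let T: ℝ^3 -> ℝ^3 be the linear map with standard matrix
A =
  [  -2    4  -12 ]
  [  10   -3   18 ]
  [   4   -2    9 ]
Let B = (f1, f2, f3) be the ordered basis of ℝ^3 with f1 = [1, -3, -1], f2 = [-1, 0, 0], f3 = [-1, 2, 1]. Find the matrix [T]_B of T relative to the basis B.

[[1, 2, 0], [1, 2, 1], [2, -2, 1]]

Let P have columns f1, ..., f3. Then [T]_B = P^(-1) A P.
Here det P = -1, so P^(-1) is integer; computing A P first and then P^(-1)(A P) gives [[1, 2, 0], [1, 2, 1], [2, -2, 1]].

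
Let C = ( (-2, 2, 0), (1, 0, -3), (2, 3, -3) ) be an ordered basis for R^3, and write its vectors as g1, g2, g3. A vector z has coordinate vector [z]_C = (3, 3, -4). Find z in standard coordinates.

z = M [z]_C, where M has columns g1, ..., g3.
Carrying out the matrix-vector product, z = (-11, -6, 3).

(-11, -6, 3)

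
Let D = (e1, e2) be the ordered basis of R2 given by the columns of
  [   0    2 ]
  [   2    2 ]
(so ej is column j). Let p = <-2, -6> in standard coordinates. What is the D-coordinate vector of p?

<-2, -1>

[p]_D is the unique c with M c = p, where M has columns e1, e2.
System: 0c_1 + 2c_2 = -2, 2c_1 + 2c_2 = -6; solving gives c_1 = -2, c_2 = -1.
Check: -2e1 - e2 = <-2, -6>.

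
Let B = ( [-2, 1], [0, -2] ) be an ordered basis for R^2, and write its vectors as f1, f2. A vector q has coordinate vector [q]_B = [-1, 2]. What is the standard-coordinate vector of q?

The coordinates say q = -f1 + 2f2; adding the scaled basis vectors gives [2, -5].

[2, -5]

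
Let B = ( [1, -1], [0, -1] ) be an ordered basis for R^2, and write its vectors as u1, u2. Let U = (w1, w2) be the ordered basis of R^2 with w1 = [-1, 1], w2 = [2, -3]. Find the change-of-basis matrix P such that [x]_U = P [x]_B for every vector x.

Take x = uj: its B-coordinates are the j-th standard unit vector, so P e_j — column j of P — equals [uj]_U.
u1 = -w1 + 0·w2, giving column 1 = [-1, 0]; repeating for each j gives P = [[-1, 2], [0, 1]].

[[-1, 2], [0, 1]]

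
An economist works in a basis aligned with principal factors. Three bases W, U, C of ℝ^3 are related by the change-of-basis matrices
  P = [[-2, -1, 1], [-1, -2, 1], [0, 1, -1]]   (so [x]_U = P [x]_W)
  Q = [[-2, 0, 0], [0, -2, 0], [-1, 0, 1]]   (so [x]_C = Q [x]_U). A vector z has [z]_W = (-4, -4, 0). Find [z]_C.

(-24, -24, -16)

Apply P to get U-coordinates (12, 12, -4), then Q to get C-coordinates.
The result is [z]_C = (-24, -24, -16).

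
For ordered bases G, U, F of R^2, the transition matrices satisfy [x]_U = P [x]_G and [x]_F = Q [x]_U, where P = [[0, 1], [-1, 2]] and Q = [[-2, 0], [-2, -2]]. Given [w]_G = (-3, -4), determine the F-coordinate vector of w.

Composing the changes, [w]_F = Q P [w]_G.
Q P = [[0, -2], [2, -6]]; applying this to (-3, -4) gives (8, 18).

(8, 18)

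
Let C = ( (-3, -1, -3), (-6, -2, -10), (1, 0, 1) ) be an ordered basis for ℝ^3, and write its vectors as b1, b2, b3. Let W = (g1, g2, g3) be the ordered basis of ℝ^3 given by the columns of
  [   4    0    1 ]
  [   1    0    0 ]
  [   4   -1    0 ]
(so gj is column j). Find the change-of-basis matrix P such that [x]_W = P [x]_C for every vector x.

[[-1, -2, 0], [-1, 2, -1], [1, 2, 1]]

Column j of P is [bj]_W, since P maps C-coordinates to W-coordinates.
Expressing b1 in W: b1 = -g1 - g2 + g3, so column 1 of P is (-1, -1, 1).
Doing the same for each bj gives P = [[-1, -2, 0], [-1, 2, -1], [1, 2, 1]].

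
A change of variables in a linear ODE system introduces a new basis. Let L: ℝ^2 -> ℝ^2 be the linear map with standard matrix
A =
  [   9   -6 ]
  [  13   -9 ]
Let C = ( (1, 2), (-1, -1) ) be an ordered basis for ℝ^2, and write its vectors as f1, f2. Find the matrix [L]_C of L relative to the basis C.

The j-th column of [L]_C is [L(fj)]_C.
L(f1) = A f1 = (-3, -5) = -2f1 + f2, so column 1 is (-2, 1).
Repeating for f2 and assembling the columns gives [[-2, -1], [1, 2]].

[[-2, -1], [1, 2]]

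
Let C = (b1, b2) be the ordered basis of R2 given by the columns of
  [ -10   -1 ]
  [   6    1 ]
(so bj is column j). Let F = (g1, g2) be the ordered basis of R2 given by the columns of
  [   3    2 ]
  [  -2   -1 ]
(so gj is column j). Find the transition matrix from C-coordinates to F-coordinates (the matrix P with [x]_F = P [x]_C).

[[-2, -1], [-2, 1]]

Let M have columns bj and N have columns gj. Then for every x, N [x]_F = x = M [x]_C, so P = N^(-1) M.
Since det N = 1, N^(-1) has integer entries; multiplying gives P = [[-2, -1], [-2, 1]].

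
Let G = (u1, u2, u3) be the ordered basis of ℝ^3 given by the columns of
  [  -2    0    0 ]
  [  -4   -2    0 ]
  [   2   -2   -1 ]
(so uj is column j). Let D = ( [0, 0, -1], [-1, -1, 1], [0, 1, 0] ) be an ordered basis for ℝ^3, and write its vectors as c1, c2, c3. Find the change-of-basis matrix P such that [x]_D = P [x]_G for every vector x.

Let M have columns uj and N have columns cj. Then for every x, N [x]_D = x = M [x]_G, so P = N^(-1) M.
Since det N = 1, N^(-1) has integer entries; multiplying gives P = [[0, 2, 1], [2, 0, 0], [-2, -2, 0]].

[[0, 2, 1], [2, 0, 0], [-2, -2, 0]]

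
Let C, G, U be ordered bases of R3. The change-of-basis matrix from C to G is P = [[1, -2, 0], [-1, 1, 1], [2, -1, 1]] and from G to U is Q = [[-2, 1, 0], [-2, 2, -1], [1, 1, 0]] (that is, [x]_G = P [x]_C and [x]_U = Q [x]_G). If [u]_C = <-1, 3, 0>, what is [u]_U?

<18, 27, -3>

First [u]_G = P [u]_C = <-7, 4, -5>.
Then [u]_U = Q [u]_G = <18, 27, -3>.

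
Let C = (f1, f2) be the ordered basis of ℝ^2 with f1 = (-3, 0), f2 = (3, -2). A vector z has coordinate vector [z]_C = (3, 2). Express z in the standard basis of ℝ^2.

(-3, -4)

z = M [z]_C, where M has columns f1, f2.
Carrying out the matrix-vector product, z = (-3, -4).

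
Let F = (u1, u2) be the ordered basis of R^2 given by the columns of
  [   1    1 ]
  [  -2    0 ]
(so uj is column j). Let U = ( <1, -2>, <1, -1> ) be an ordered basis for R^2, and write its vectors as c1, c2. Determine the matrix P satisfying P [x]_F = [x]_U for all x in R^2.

Column j of P is [uj]_U, since P maps F-coordinates to U-coordinates.
Expressing u1 in U: u1 = c1 + 0·c2, so column 1 of P is <1, 0>.
Doing the same for each uj gives P = [[1, -1], [0, 2]].

[[1, -1], [0, 2]]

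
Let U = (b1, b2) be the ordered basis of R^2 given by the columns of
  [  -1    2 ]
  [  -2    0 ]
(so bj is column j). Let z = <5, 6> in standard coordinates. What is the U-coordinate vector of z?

<-3, 1>

Write z = c_1 b1 + c_2 b2 and solve for the c_i.
System: -c_1 + 2c_2 = 5, -2c_1 + 0c_2 = 6; solving gives c_1 = -3, c_2 = 1.
Check: -3b1 + b2 = <5, 6>.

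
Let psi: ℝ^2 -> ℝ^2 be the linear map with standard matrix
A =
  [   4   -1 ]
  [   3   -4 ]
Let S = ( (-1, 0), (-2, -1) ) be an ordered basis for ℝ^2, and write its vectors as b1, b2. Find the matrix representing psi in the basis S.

[[-2, 3], [3, 2]]

With P the matrix whose columns are b1, b2, [psi]_S = P^(-1) A P.
Column by column: psi(b1) = A b1 = (-4, -3); its S-coordinates (-2, 3) give column 1.
Continuing for each basis vector yields [psi]_S = [[-2, 3], [3, 2]].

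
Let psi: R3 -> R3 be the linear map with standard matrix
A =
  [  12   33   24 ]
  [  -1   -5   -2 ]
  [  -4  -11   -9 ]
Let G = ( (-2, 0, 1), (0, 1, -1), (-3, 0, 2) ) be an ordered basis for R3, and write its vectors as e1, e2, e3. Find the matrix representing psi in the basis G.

[[3, -3, -3], [0, -3, -1], [-2, -1, -2]]

With P the matrix whose columns are e1, ..., e3, [psi]_G = P^(-1) A P.
Column by column: psi(e1) = A e1 = (0, 0, -1); its G-coordinates (3, 0, -2) give column 1.
Continuing for each basis vector yields [psi]_G = [[3, -3, -3], [0, -3, -1], [-2, -1, -2]].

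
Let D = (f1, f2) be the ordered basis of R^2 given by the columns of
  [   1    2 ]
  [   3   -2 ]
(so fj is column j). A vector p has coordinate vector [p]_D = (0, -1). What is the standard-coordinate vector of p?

(-2, 2)

p = M [p]_D, where M has columns f1, f2.
Carrying out the matrix-vector product, p = (-2, 2).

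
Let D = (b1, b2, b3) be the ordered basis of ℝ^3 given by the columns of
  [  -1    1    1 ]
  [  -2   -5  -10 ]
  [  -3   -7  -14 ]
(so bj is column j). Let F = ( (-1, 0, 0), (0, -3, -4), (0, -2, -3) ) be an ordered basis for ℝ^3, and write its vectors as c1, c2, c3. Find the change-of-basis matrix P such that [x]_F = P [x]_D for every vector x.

Take x = bj: its D-coordinates are the j-th standard unit vector, so P e_j — column j of P — equals [bj]_F.
b1 = c1 + 0·c2 + c3, giving column 1 = (1, 0, 1); repeating for each j gives P = [[1, -1, -1], [0, 1, 2], [1, 1, 2]].

[[1, -1, -1], [0, 1, 2], [1, 1, 2]]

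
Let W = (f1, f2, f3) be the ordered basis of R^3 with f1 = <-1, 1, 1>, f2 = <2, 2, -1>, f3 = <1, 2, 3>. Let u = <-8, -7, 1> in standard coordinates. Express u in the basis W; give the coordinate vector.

We seek scalars with c_1 f1 + ... + c_3 f3 = u; equivalently solve M c = u where the columns of M are f1, ..., f3.
Row-reducing the augmented matrix [M | u] gives c = (1, -3, -1).
Check: f1 - 3f2 - f3 = <-8, -7, 1>.

<1, -3, -1>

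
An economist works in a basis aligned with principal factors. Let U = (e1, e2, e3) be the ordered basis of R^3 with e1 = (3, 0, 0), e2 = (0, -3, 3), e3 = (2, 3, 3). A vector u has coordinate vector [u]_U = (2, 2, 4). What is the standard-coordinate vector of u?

By definition u = 2e1 + 2e2 + 4e3.
Summing componentwise gives (14, 6, 18).

(14, 6, 18)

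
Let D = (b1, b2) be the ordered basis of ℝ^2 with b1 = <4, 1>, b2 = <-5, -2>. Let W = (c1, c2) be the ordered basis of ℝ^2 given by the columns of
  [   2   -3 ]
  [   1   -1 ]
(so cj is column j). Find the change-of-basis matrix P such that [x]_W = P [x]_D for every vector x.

Let M have columns bj and N have columns cj. Then for every x, N [x]_W = x = M [x]_D, so P = N^(-1) M.
Since det N = 1, N^(-1) has integer entries; multiplying gives P = [[-1, -1], [-2, 1]].

[[-1, -1], [-2, 1]]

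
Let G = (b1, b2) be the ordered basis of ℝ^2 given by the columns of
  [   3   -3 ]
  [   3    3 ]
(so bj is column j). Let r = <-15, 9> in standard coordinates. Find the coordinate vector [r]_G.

<-1, 4>

[r]_G is the unique c with M c = r, where M has columns b1, b2.
System: 3c_1 - 3c_2 = -15, 3c_1 + 3c_2 = 9; solving gives c_1 = -1, c_2 = 4.
Check: -b1 + 4b2 = <-15, 9>.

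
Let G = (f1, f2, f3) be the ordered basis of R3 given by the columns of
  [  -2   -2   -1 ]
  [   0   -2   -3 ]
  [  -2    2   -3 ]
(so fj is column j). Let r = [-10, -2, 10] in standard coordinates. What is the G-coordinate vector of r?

Write r = c_1 f1 + ... + c_3 f3 and solve for the c_i.
Solving this 3x3 system gives c = (2, 4, -2).
Check: 2f1 + 4f2 - 2f3 = [-10, -2, 10].

[2, 4, -2]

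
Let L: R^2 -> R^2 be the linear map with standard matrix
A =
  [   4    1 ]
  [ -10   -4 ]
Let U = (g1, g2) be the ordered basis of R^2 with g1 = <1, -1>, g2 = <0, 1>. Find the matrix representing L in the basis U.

[[3, 1], [-3, -3]]

With P the matrix whose columns are g1, g2, [L]_U = P^(-1) A P.
Column by column: L(g1) = A g1 = <3, -6>; its U-coordinates <3, -3> give column 1.
Continuing for each basis vector yields [L]_U = [[3, 1], [-3, -3]].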